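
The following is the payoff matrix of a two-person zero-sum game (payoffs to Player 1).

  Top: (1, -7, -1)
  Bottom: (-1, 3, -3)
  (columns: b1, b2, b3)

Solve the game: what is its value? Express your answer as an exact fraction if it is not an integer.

Row minima: Top → -7, Bottom → -3; maximin = -3.
Column maxima: b1 → 1, b2 → 3, b3 → -1; minimax = -1.
-3 ≠ -1, so there is no saddle point; optimal play is mixed.
b1 is strictly dominated by b3 (it gives Player 1 strictly more in every row), so Player 2 never plays it.
On the remaining 2×2 (Top, Bottom vs b2, b3):
Let Player 1 play Top with probability p. Expected payoff against b2: (-7)p + 3(1−p) = −10p + 3; against b3: (-1)p + (-3)(1−p) = 2p − 3.
Setting these equal: −10p + 3 = 2p − 3 ⇒ −12p = -6 ⇒ p = 1/2, and the value is (-10)·(1/2) + 3 = -2.
For Player 2: with q = P(b2), equating Top's and Bottom's payoffs gives −6q − 1 = 6q − 3 ⇒ q = 1/6.

-2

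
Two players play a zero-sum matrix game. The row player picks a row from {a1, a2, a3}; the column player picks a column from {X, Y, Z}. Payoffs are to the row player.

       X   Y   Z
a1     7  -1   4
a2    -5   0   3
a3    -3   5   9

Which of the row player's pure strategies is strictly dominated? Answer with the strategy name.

a2

a3 gives a strictly higher payoff than a2 against every column: -3 > -5, 5 > 0, 9 > 3.
So a2 is strictly dominated and the row player never plays it.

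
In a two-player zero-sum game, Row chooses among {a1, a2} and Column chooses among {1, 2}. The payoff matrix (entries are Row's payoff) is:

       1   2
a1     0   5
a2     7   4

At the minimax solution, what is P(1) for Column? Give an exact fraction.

Row minima: a1 → 0, a2 → 4; maximin = 4.
Column maxima: 1 → 7, 2 → 5; minimax = 5.
4 ≠ 5, so there is no saddle point; optimal play is mixed.
Let Row play a1 with probability p. Expected payoff against 1: 0p + 7(1−p) = −7p + 7; against 2: 5p + 4(1−p) = p + 4.
Setting these equal: −7p + 7 = p + 4 ⇒ −8p = -3 ⇒ p = 3/8, and the value is (-7)·(3/8) + 7 = 35/8.
For Column: with q = P(1), equating a1's and a2's payoffs gives −5q + 5 = 3q + 4 ⇒ q = 1/8.

1/8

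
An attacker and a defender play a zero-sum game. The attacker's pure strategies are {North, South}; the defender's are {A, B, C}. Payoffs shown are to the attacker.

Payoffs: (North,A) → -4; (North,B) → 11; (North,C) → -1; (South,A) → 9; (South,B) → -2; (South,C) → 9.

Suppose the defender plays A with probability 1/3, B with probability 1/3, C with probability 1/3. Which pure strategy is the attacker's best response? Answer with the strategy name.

South

Expected payoff of North: (1/3)·(-4) + (1/3)·11 + (1/3)·(-1) = 2.
Expected payoff of South: (1/3)·9 + (1/3)·(-2) + (1/3)·9 = 16/3.
The largest is 16/3, so the attacker's best response is South.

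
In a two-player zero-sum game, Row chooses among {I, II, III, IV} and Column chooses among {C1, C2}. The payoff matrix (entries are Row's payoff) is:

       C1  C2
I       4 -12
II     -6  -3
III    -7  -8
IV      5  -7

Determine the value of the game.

-19/5

Row minima: I → -12, II → -6, III → -8, IV → -7; maximin = -6.
Column maxima: C1 → 5, C2 → -3; minimax = -3.
-6 ≠ -3, so there is no saddle point; optimal play is mixed.
I is strictly dominated by IV, so Row never plays it.
III is strictly dominated by II, so Row never plays it.
On the remaining 2×2 (II, IV vs C1, C2):
Let Row play II with probability p. Expected payoff against C1: (-6)p + 5(1−p) = −11p + 5; against C2: (-3)p + (-7)(1−p) = 4p − 7.
Setting these equal: −11p + 5 = 4p − 7 ⇒ −15p = -12 ⇒ p = 4/5, and the value is (-11)·(4/5) + 5 = -19/5.
For Column: with q = P(C1), equating II's and IV's payoffs gives −3q − 3 = 12q − 7 ⇒ q = 4/15.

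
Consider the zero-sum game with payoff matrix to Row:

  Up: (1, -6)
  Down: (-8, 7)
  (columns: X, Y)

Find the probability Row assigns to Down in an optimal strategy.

7/22

Row minima: Up → -6, Down → -8; maximin = -6.
Column maxima: X → 1, Y → 7; minimax = 1.
-6 ≠ 1, so there is no saddle point; optimal play is mixed.
Let Row play Up with probability p. Expected payoff against X: 1p + (-8)(1−p) = 9p − 8; against Y: (-6)p + 7(1−p) = −13p + 7.
Setting these equal: 9p − 8 = −13p + 7 ⇒ 22p = 15 ⇒ p = 15/22, and the value is (9)·(15/22) − 8 = -41/22.
For Column: with q = P(X), equating Up's and Down's payoffs gives 7q − 6 = −15q + 7 ⇒ q = 13/22.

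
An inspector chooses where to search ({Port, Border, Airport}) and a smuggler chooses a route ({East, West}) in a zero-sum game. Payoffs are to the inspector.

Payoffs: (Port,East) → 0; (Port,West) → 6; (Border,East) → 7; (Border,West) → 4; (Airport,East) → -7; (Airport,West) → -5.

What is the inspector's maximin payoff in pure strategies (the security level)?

Row minima: Port → 0, Border → 4, Airport → -7.
The best of these is 4.

4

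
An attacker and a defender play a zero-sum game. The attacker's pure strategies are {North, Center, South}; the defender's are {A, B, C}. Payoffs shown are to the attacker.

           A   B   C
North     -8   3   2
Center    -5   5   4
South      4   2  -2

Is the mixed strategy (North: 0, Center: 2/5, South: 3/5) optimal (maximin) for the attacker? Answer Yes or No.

Yes

Against A this mix gives (2/5)·(-5) + (3/5)·4 = 2/5.
Against B this mix gives (2/5)·5 + (3/5)·2 = 16/5.
Against C this mix gives (2/5)·4 + (3/5)·(-2) = 2/5.
All of the defender's active replies (A, C) yield 2/5, and no column does worse for the attacker. The mix makes the defender indifferent and guarantees 2/5, so it is optimal.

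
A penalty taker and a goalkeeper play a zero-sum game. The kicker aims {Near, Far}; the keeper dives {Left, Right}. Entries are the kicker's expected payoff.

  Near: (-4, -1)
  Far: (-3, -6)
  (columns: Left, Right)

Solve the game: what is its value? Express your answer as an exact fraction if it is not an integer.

-7/2

Row minima: Near → -4, Far → -6; maximin = -4.
Column maxima: Left → -3, Right → -1; minimax = -3.
-4 ≠ -3, so there is no saddle point; optimal play is mixed.
Let the kicker play Near with probability p. Expected payoff against Left: (-4)p + (-3)(1−p) = −p − 3; against Right: (-1)p + (-6)(1−p) = 5p − 6.
Setting these equal: −p − 3 = 5p − 6 ⇒ −6p = -3 ⇒ p = 1/2, and the value is (-1)·(1/2) − 3 = -7/2.
For the keeper: with q = P(Left), equating Near's and Far's payoffs gives −3q − 1 = 3q − 6 ⇒ q = 5/6.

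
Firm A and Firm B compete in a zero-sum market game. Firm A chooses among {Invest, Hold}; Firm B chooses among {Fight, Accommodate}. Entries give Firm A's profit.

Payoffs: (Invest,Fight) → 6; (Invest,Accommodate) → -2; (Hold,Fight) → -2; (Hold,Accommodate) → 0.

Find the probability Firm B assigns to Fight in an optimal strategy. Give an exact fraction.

1/5

Row minima: Invest → -2, Hold → -2; maximin = -2.
Column maxima: Fight → 6, Accommodate → 0; minimax = 0.
-2 ≠ 0, so there is no saddle point; optimal play is mixed.
Let Firm A play Invest with probability p. Expected payoff against Fight: 6p + (-2)(1−p) = 8p − 2; against Accommodate: (-2)p + 0(1−p) = −2p.
Setting these equal: 8p − 2 = −2p ⇒ 10p = 2 ⇒ p = 1/5, and the value is (8)·(1/5) − 2 = -2/5.
For Firm B: with q = P(Fight), equating Invest's and Hold's payoffs gives 8q − 2 = −2q ⇒ q = 1/5.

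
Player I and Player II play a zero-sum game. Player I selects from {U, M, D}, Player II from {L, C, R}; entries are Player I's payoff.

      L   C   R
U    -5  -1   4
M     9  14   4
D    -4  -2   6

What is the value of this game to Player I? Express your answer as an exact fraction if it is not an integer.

14/3

Row minima: U → -5, M → 4, D → -4; maximin = 4.
Column maxima: L → 9, C → 14, R → 6; minimax = 6.
4 ≠ 6, so there is no saddle point; optimal play is mixed.
C is strictly dominated by L (it gives Player I strictly more in every row), so Player II never plays it.
With C eliminated, U is strictly dominated by D (D gives Player I strictly more in every remaining column), so Player I never plays it.
On the remaining 2×2 (M, D vs L, R):
Let Player I play M with probability p. Expected payoff against L: 9p + (-4)(1−p) = 13p − 4; against R: 4p + 6(1−p) = −2p + 6.
Setting these equal: 13p − 4 = −2p + 6 ⇒ 15p = 10 ⇒ p = 2/3, and the value is (13)·(2/3) − 4 = 14/3.
For Player II: with q = P(L), equating M's and D's payoffs gives 5q + 4 = −10q + 6 ⇒ q = 2/15.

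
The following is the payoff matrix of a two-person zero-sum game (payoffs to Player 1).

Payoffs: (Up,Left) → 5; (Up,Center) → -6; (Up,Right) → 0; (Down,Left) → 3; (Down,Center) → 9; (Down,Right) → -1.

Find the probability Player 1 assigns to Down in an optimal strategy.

Row minima: Up → -6, Down → -1; maximin = -1.
Column maxima: Left → 5, Center → 9, Right → 0; minimax = 0.
-1 ≠ 0, so there is no saddle point; optimal play is mixed.
Left is strictly dominated by Right (it gives Player 1 strictly more in every row), so Player 2 never plays it.
On the remaining 2×2 (Up, Down vs Center, Right):
Let Player 1 play Up with probability p. Expected payoff against Center: (-6)p + 9(1−p) = −15p + 9; against Right: 0p + (-1)(1−p) = p − 1.
Setting these equal: −15p + 9 = p − 1 ⇒ −16p = -10 ⇒ p = 5/8, and the value is (-15)·(5/8) + 9 = -3/8.
For Player 2: with q = P(Center), equating Up's and Down's payoffs gives −6q = 10q − 1 ⇒ q = 1/16.

3/8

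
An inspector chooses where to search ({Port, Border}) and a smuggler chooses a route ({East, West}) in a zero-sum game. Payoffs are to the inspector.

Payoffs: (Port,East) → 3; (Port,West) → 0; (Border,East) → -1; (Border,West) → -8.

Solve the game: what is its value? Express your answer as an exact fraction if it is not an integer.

Row minima: Port → 0, Border → -8; maximin = 0.
Column maxima: East → 3, West → 0; minimax = 0.
Since maximin = minimax = 0, there is a saddle point and the value is 0.

0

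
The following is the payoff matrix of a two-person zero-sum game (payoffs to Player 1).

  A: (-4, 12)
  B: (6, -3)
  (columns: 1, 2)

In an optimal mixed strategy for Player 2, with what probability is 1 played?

3/5

Row minima: A → -4, B → -3; maximin = -3.
Column maxima: 1 → 6, 2 → 12; minimax = 6.
-3 ≠ 6, so there is no saddle point; optimal play is mixed.
Let Player 1 play A with probability p. Expected payoff against 1: (-4)p + 6(1−p) = −10p + 6; against 2: 12p + (-3)(1−p) = 15p − 3.
Setting these equal: −10p + 6 = 15p − 3 ⇒ −25p = -9 ⇒ p = 9/25, and the value is (-10)·(9/25) + 6 = 12/5.
For Player 2: with q = P(1), equating A's and B's payoffs gives −16q + 12 = 9q − 3 ⇒ q = 3/5.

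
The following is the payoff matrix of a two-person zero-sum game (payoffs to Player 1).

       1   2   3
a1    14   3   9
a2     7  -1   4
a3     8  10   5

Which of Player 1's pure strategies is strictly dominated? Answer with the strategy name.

a1 gives a strictly higher payoff than a2 against every column: 14 > 7, 3 > -1, 9 > 4.
So a2 is strictly dominated and Player 1 never plays it.

a2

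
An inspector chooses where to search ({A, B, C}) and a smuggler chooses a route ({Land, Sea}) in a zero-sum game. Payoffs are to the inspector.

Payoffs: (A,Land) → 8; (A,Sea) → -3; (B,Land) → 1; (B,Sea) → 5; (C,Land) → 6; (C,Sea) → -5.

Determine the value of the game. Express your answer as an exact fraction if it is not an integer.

43/15

Row minima: A → -3, B → 1, C → -5; maximin = 1.
Column maxima: Land → 8, Sea → 5; minimax = 5.
1 ≠ 5, so there is no saddle point; optimal play is mixed.
C is strictly dominated by A, so the inspector never plays it.
On the remaining 2×2 (A, B vs Land, Sea):
Let the inspector play A with probability p. Expected payoff against Land: 8p + 1(1−p) = 7p + 1; against Sea: (-3)p + 5(1−p) = −8p + 5.
Setting these equal: 7p + 1 = −8p + 5 ⇒ 15p = 4 ⇒ p = 4/15, and the value is (7)·(4/15) + 1 = 43/15.
For the smuggler: with q = P(Land), equating A's and B's payoffs gives 11q − 3 = −4q + 5 ⇒ q = 8/15.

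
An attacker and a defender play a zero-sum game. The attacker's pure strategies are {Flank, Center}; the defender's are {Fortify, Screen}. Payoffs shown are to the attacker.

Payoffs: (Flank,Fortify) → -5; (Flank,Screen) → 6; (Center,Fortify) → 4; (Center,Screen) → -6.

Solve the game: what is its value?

-2/7

Row minima: Flank → -5, Center → -6; maximin = -5.
Column maxima: Fortify → 4, Screen → 6; minimax = 4.
-5 ≠ 4, so there is no saddle point; optimal play is mixed.
Let the attacker play Flank with probability p. Expected payoff against Fortify: (-5)p + 4(1−p) = −9p + 4; against Screen: 6p + (-6)(1−p) = 12p − 6.
Setting these equal: −9p + 4 = 12p − 6 ⇒ −21p = -10 ⇒ p = 10/21, and the value is (-9)·(10/21) + 4 = -2/7.
For the defender: with q = P(Fortify), equating Flank's and Center's payoffs gives −11q + 6 = 10q − 6 ⇒ q = 4/7.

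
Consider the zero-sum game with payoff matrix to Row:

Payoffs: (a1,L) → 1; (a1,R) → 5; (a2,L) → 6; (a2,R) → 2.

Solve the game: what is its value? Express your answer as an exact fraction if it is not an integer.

Row minima: a1 → 1, a2 → 2; maximin = 2.
Column maxima: L → 6, R → 5; minimax = 5.
2 ≠ 5, so there is no saddle point; optimal play is mixed.
Let Row play a1 with probability p. Expected payoff against L: 1p + 6(1−p) = −5p + 6; against R: 5p + 2(1−p) = 3p + 2.
Setting these equal: −5p + 6 = 3p + 2 ⇒ −8p = -4 ⇒ p = 1/2, and the value is (-5)·(1/2) + 6 = 7/2.
For Column: with q = P(L), equating a1's and a2's payoffs gives −4q + 5 = 4q + 2 ⇒ q = 3/8.

7/2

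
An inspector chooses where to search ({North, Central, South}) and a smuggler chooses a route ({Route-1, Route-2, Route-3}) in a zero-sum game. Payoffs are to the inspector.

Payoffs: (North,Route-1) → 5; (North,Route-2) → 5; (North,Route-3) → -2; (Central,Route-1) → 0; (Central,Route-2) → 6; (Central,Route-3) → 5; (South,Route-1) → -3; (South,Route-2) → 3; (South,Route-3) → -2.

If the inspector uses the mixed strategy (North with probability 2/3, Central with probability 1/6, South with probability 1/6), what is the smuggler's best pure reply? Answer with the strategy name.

Route-3

If the smuggler plays Route-1, the inspector's expected payoff is (2/3)·5 + (1/6)·0 + (1/6)·(-3) = 17/6.
If the smuggler plays Route-2, the inspector's expected payoff is (2/3)·5 + (1/6)·6 + (1/6)·3 = 29/6.
If the smuggler plays Route-3, the inspector's expected payoff is (2/3)·(-2) + (1/6)·5 + (1/6)·(-2) = -5/6.
The smuggler minimizes the inspector's payoff; the smallest is -5/6, so the best response is Route-3.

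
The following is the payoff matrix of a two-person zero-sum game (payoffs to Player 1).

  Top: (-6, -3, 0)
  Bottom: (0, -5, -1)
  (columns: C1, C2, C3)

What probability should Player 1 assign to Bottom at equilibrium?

Row minima: Top → -6, Bottom → -5; maximin = -5.
Column maxima: C1 → 0, C2 → -3, C3 → 0; minimax = -3.
-5 ≠ -3, so there is no saddle point; optimal play is mixed.
C3 is strictly dominated by C2 (it gives Player 1 strictly more in every row), so Player 2 never plays it.
On the remaining 2×2 (Top, Bottom vs C1, C2):
Let Player 1 play Top with probability p. Expected payoff against C1: (-6)p + 0(1−p) = −6p; against C2: (-3)p + (-5)(1−p) = 2p − 5.
Setting these equal: −6p = 2p − 5 ⇒ −8p = -5 ⇒ p = 5/8, and the value is (-6)·(5/8) = -15/4.
For Player 2: with q = P(C1), equating Top's and Bottom's payoffs gives −3q − 3 = 5q − 5 ⇒ q = 1/4.

3/8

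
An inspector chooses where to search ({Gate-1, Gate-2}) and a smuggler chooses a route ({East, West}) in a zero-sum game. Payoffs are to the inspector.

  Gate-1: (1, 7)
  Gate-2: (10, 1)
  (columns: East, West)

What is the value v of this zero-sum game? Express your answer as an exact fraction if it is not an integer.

23/5

Row minima: Gate-1 → 1, Gate-2 → 1; maximin = 1.
Column maxima: East → 10, West → 7; minimax = 7.
1 ≠ 7, so there is no saddle point; optimal play is mixed.
Let the inspector play Gate-1 with probability p. Expected payoff against East: 1p + 10(1−p) = −9p + 10; against West: 7p + 1(1−p) = 6p + 1.
Setting these equal: −9p + 10 = 6p + 1 ⇒ −15p = -9 ⇒ p = 3/5, and the value is (-9)·(3/5) + 10 = 23/5.
For the smuggler: with q = P(East), equating Gate-1's and Gate-2's payoffs gives −6q + 7 = 9q + 1 ⇒ q = 2/5.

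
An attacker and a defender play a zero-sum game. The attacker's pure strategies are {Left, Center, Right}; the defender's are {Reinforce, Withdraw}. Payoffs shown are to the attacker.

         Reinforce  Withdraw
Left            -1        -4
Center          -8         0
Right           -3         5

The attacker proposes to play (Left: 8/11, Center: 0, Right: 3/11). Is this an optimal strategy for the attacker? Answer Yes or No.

Against Reinforce this mix gives (8/11)·(-1) + (3/11)·(-3) = -17/11.
Against Withdraw this mix gives (8/11)·(-4) + (3/11)·5 = -17/11.
All of the defender's active replies (Reinforce, Withdraw) yield -17/11, and no column does worse for the attacker. The mix makes the defender indifferent and guarantees -17/11, so it is optimal.

Yes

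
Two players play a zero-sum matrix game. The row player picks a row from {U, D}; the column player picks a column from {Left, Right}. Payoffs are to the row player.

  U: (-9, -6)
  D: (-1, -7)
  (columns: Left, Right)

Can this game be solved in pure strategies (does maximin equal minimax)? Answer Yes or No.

Row minima: U → -9, D → -7; maximin = -7.
Column maxima: Left → -1, Right → -6; minimax = -6.
-7 ≠ -6, so no pure-strategy equilibrium exists.

No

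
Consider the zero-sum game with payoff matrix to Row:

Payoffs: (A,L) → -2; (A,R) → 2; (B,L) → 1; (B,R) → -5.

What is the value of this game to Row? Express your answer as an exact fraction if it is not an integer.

Row minima: A → -2, B → -5; maximin = -2.
Column maxima: L → 1, R → 2; minimax = 1.
-2 ≠ 1, so there is no saddle point; optimal play is mixed.
Let Row play A with probability p. Expected payoff against L: (-2)p + 1(1−p) = −3p + 1; against R: 2p + (-5)(1−p) = 7p − 5.
Setting these equal: −3p + 1 = 7p − 5 ⇒ −10p = -6 ⇒ p = 3/5, and the value is (-3)·(3/5) + 1 = -4/5.
For Column: with q = P(L), equating A's and B's payoffs gives −4q + 2 = 6q − 5 ⇒ q = 7/10.

-4/5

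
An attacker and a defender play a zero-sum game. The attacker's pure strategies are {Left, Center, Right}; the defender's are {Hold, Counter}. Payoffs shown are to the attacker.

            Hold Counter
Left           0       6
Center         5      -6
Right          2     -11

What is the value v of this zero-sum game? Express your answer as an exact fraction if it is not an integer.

Row minima: Left → 0, Center → -6, Right → -11; maximin = 0.
Column maxima: Hold → 5, Counter → 6; minimax = 5.
0 ≠ 5, so there is no saddle point; optimal play is mixed.
Right is strictly dominated by Center, so the attacker never plays it.
On the remaining 2×2 (Left, Center vs Hold, Counter):
Let the attacker play Left with probability p. Expected payoff against Hold: 0p + 5(1−p) = −5p + 5; against Counter: 6p + (-6)(1−p) = 12p − 6.
Setting these equal: −5p + 5 = 12p − 6 ⇒ −17p = -11 ⇒ p = 11/17, and the value is (-5)·(11/17) + 5 = 30/17.
For the defender: with q = P(Hold), equating Left's and Center's payoffs gives −6q + 6 = 11q − 6 ⇒ q = 12/17.

30/17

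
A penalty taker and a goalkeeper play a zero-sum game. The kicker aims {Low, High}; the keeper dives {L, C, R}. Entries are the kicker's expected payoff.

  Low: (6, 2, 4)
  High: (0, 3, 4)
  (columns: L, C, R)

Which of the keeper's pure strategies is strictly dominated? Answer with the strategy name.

R

C holds the kicker's payoff strictly below R in every row: 2 < 4, 3 < 4.
So R is strictly dominated for the keeper.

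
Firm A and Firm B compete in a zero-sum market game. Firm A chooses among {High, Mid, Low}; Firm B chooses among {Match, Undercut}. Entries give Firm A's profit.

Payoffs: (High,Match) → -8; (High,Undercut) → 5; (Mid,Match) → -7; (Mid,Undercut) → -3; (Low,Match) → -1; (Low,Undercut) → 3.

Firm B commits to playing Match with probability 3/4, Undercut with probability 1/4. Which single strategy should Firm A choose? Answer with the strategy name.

Expected payoff of High: (3/4)·(-8) + (1/4)·5 = -19/4.
Expected payoff of Mid: (3/4)·(-7) + (1/4)·(-3) = -6.
Expected payoff of Low: (3/4)·(-1) + (1/4)·3 = 0.
The largest is 0, so Firm A's best response is Low.

Low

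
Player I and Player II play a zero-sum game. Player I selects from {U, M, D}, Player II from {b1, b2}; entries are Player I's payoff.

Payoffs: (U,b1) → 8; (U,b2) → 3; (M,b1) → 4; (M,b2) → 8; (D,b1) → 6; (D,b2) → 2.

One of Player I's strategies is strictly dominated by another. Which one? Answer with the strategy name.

U gives a strictly higher payoff than D against every column: 8 > 6, 3 > 2.
So D is strictly dominated and Player I never plays it.

D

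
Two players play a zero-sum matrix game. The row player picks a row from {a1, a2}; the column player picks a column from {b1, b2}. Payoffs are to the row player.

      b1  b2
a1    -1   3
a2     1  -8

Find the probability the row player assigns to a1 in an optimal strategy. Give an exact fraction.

Row minima: a1 → -1, a2 → -8; maximin = -1.
Column maxima: b1 → 1, b2 → 3; minimax = 1.
-1 ≠ 1, so there is no saddle point; optimal play is mixed.
Let the row player play a1 with probability p. Expected payoff against b1: (-1)p + 1(1−p) = −2p + 1; against b2: 3p + (-8)(1−p) = 11p − 8.
Setting these equal: −2p + 1 = 11p − 8 ⇒ −13p = -9 ⇒ p = 9/13, and the value is (-2)·(9/13) + 1 = -5/13.
For the column player: with q = P(b1), equating a1's and a2's payoffs gives −4q + 3 = 9q − 8 ⇒ q = 11/13.

9/13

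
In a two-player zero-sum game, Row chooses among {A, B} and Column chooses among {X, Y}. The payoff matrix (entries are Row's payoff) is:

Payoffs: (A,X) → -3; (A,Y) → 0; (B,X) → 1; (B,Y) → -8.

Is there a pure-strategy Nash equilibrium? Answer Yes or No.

Row minima: A → -3, B → -8; maximin = -3.
Column maxima: X → 1, Y → 0; minimax = 0.
-3 ≠ 0, so no pure-strategy equilibrium exists.

No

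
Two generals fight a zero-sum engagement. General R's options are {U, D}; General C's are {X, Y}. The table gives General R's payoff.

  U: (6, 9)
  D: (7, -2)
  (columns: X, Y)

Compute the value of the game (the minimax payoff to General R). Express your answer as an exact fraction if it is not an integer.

25/4

Row minima: U → 6, D → -2; maximin = 6.
Column maxima: X → 7, Y → 9; minimax = 7.
6 ≠ 7, so there is no saddle point; optimal play is mixed.
Let General R play U with probability p. Expected payoff against X: 6p + 7(1−p) = −p + 7; against Y: 9p + (-2)(1−p) = 11p − 2.
Setting these equal: −p + 7 = 11p − 2 ⇒ −12p = -9 ⇒ p = 3/4, and the value is (-1)·(3/4) + 7 = 25/4.
For General C: with q = P(X), equating U's and D's payoffs gives −3q + 9 = 9q − 2 ⇒ q = 11/12.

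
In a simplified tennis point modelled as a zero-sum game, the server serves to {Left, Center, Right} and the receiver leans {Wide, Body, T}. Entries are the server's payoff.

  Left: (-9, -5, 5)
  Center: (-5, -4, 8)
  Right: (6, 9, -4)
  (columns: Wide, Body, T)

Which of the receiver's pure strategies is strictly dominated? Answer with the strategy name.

Wide holds the server's payoff strictly below Body in every row: -9 < -5, -5 < -4, 6 < 9.
So Body is strictly dominated for the receiver.

Body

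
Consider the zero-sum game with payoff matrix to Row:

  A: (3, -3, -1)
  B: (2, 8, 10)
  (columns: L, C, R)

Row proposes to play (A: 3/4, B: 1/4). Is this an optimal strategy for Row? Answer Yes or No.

No

Against L this mix gives (3/4)·3 + (1/4)·2 = 11/4.
Against C this mix gives (3/4)·(-3) + (1/4)·8 = -1/4.
Against R this mix gives (3/4)·(-1) + (1/4)·10 = 7/4.
Column will play C, holding Row to -1/4. Shifting weight toward the row that does better against C would raise this floor (the equalizing mix achieves 5/2 against both C and L), so the proposed strategy is not optimal.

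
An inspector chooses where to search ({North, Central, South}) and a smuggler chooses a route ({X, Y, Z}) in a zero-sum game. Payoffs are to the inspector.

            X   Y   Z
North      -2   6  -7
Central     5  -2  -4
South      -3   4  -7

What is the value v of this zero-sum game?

Row minima: North → -7, Central → -4, South → -7; maximin = -4.
Column maxima: X → 5, Y → 6, Z → -4; minimax = -4.
Since maximin = minimax = -4, there is a saddle point and the value is -4.

-4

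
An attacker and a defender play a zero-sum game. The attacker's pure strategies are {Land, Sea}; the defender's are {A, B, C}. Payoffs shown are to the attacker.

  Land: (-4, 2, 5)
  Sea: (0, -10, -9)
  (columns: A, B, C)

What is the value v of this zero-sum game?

Row minima: Land → -4, Sea → -10; maximin = -4.
Column maxima: A → 0, B → 2, C → 5; minimax = 0.
-4 ≠ 0, so there is no saddle point; optimal play is mixed.
C is strictly dominated by B (it gives the attacker strictly more in every row), so the defender never plays it.
On the remaining 2×2 (Land, Sea vs A, B):
Let the attacker play Land with probability p. Expected payoff against A: (-4)p + 0(1−p) = −4p; against B: 2p + (-10)(1−p) = 12p − 10.
Setting these equal: −4p = 12p − 10 ⇒ −16p = -10 ⇒ p = 5/8, and the value is (-4)·(5/8) = -5/2.
For the defender: with q = P(A), equating Land's and Sea's payoffs gives −6q + 2 = 10q − 10 ⇒ q = 3/4.

-5/2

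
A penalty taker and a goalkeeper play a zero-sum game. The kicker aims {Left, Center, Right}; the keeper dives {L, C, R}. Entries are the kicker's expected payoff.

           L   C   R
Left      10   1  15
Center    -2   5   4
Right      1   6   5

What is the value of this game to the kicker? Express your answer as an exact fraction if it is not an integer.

59/14

Row minima: Left → 1, Center → -2, Right → 1; maximin = 1.
Column maxima: L → 10, C → 6, R → 15; minimax = 6.
1 ≠ 6, so there is no saddle point; optimal play is mixed.
Center is strictly dominated by Right, so the kicker never plays it.
R is strictly dominated by L (it gives the kicker strictly more in every row), so the keeper never plays it.
On the remaining 2×2 (Left, Right vs L, C):
Let the kicker play Left with probability p. Expected payoff against L: 10p + 1(1−p) = 9p + 1; against C: 1p + 6(1−p) = −5p + 6.
Setting these equal: 9p + 1 = −5p + 6 ⇒ 14p = 5 ⇒ p = 5/14, and the value is (9)·(5/14) + 1 = 59/14.
For the keeper: with q = P(L), equating Left's and Right's payoffs gives 9q + 1 = −5q + 6 ⇒ q = 5/14.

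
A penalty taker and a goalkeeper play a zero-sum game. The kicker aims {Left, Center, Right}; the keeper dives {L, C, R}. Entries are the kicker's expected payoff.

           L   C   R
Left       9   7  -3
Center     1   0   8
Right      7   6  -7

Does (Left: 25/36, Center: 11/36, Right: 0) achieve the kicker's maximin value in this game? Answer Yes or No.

Against L this mix gives (25/36)·9 + (11/36)·1 = 59/9.
Against C this mix gives (25/36)·7 + (11/36)·0 = 175/36.
Against R this mix gives (25/36)·(-3) + (11/36)·8 = 13/36.
The keeper will play R, holding the kicker to 13/36. Shifting weight toward the row that does better against R would raise this floor (the equalizing mix achieves 28/9 against both R and C), so the proposed strategy is not optimal.

No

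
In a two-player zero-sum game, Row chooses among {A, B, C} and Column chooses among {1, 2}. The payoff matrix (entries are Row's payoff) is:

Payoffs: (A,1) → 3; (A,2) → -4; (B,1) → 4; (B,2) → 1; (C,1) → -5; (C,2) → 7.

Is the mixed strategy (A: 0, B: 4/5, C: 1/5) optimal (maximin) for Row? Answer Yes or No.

Against 1 this mix gives (4/5)·4 + (1/5)·(-5) = 11/5.
Against 2 this mix gives (4/5)·1 + (1/5)·7 = 11/5.
All of Column's active replies (1, 2) yield 11/5, and no column does worse for Row. The mix makes Column indifferent and guarantees 11/5, so it is optimal.

Yes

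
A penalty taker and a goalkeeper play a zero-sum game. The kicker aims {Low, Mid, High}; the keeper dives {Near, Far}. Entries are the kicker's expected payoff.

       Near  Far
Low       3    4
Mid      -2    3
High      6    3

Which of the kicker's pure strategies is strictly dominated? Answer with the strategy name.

Mid

Low gives a strictly higher payoff than Mid against every column: 3 > -2, 4 > 3.
So Mid is strictly dominated and the kicker never plays it.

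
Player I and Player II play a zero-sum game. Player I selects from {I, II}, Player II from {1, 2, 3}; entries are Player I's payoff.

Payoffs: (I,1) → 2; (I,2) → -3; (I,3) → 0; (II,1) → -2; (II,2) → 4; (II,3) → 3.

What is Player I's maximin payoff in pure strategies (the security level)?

-2

Row minima: I → -3, II → -2.
The best of these is -2.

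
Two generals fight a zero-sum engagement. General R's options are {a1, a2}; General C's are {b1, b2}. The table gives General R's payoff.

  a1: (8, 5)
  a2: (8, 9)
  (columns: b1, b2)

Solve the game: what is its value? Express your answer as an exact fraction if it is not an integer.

8

Row minima: a1 → 5, a2 → 8; maximin = 8.
Column maxima: b1 → 8, b2 → 9; minimax = 8.
Since maximin = minimax = 8, there is a saddle point and the value is 8.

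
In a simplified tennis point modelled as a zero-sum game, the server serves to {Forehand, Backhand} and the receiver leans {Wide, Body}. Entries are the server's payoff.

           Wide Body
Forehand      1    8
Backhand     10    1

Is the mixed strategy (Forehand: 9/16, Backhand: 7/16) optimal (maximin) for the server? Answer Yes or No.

Yes

Against Wide this mix gives (9/16)·1 + (7/16)·10 = 79/16.
Against Body this mix gives (9/16)·8 + (7/16)·1 = 79/16.
All of the receiver's active replies (Wide, Body) yield 79/16, and no column does worse for the server. The mix makes the receiver indifferent and guarantees 79/16, so it is optimal.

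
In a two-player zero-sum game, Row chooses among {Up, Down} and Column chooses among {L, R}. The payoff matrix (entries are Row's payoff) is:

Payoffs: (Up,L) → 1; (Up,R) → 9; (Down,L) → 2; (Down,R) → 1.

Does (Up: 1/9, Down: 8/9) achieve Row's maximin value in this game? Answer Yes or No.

Against L this mix gives (1/9)·1 + (8/9)·2 = 17/9.
Against R this mix gives (1/9)·9 + (8/9)·1 = 17/9.
All of Column's active replies (L, R) yield 17/9, and no column does worse for Row. The mix makes Column indifferent and guarantees 17/9, so it is optimal.

Yes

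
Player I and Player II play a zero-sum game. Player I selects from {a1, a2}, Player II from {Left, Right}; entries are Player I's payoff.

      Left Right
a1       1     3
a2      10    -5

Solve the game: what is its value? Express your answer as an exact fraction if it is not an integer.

35/17

Row minima: a1 → 1, a2 → -5; maximin = 1.
Column maxima: Left → 10, Right → 3; minimax = 3.
1 ≠ 3, so there is no saddle point; optimal play is mixed.
Let Player I play a1 with probability p. Expected payoff against Left: 1p + 10(1−p) = −9p + 10; against Right: 3p + (-5)(1−p) = 8p − 5.
Setting these equal: −9p + 10 = 8p − 5 ⇒ −17p = -15 ⇒ p = 15/17, and the value is (-9)·(15/17) + 10 = 35/17.
For Player II: with q = P(Left), equating a1's and a2's payoffs gives −2q + 3 = 15q − 5 ⇒ q = 8/17.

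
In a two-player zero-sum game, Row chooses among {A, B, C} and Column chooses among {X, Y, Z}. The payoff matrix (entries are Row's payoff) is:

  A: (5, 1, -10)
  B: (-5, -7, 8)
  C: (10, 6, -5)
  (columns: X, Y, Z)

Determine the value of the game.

Row minima: A → -10, B → -7, C → -5; maximin = -5.
Column maxima: X → 10, Y → 6, Z → 8; minimax = 6.
-5 ≠ 6, so there is no saddle point; optimal play is mixed.
A is strictly dominated by C, so Row never plays it.
X is strictly dominated by Y (it gives Row strictly more in every row), so Column never plays it.
On the remaining 2×2 (B, C vs Y, Z):
Let Row play B with probability p. Expected payoff against Y: (-7)p + 6(1−p) = −13p + 6; against Z: 8p + (-5)(1−p) = 13p − 5.
Setting these equal: −13p + 6 = 13p − 5 ⇒ −26p = -11 ⇒ p = 11/26, and the value is (-13)·(11/26) + 6 = 1/2.
For Column: with q = P(Y), equating B's and C's payoffs gives −15q + 8 = 11q − 5 ⇒ q = 1/2.

1/2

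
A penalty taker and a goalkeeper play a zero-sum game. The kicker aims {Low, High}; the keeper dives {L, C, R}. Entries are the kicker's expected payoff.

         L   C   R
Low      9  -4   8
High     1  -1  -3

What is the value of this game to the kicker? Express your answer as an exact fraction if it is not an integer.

-10/7

Row minima: Low → -4, High → -3; maximin = -3.
Column maxima: L → 9, C → -1, R → 8; minimax = -1.
-3 ≠ -1, so there is no saddle point; optimal play is mixed.
L is strictly dominated by C (it gives the kicker strictly more in every row), so the keeper never plays it.
On the remaining 2×2 (Low, High vs C, R):
Let the kicker play Low with probability p. Expected payoff against C: (-4)p + (-1)(1−p) = −3p − 1; against R: 8p + (-3)(1−p) = 11p − 3.
Setting these equal: −3p − 1 = 11p − 3 ⇒ −14p = -2 ⇒ p = 1/7, and the value is (-3)·(1/7) − 1 = -10/7.
For the keeper: with q = P(C), equating Low's and High's payoffs gives −12q + 8 = 2q − 3 ⇒ q = 11/14.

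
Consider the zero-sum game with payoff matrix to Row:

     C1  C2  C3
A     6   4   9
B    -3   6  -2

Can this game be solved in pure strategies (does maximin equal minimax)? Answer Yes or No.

Row minima: A → 4, B → -3; maximin = 4.
Column maxima: C1 → 6, C2 → 6, C3 → 9; minimax = 6.
4 ≠ 6, so no pure-strategy equilibrium exists.

No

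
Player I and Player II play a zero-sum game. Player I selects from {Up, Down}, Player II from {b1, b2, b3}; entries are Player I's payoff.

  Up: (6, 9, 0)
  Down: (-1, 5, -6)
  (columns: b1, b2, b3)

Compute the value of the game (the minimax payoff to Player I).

Row minima: Up → 0, Down → -6; maximin = 0.
Column maxima: b1 → 6, b2 → 9, b3 → 0; minimax = 0.
Since maximin = minimax = 0, there is a saddle point and the value is 0.

0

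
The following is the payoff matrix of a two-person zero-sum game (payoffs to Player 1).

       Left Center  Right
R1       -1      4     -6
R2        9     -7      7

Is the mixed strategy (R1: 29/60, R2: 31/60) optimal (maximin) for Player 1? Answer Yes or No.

Against Left this mix gives (29/60)·(-1) + (31/60)·9 = 25/6.
Against Center this mix gives (29/60)·4 + (31/60)·(-7) = -101/60.
Against Right this mix gives (29/60)·(-6) + (31/60)·7 = 43/60.
Player 2 will play Center, holding Player 1 to -101/60. Shifting weight toward the row that does better against Center would raise this floor (the equalizing mix achieves -7/12 against both Center and Right), so the proposed strategy is not optimal.

No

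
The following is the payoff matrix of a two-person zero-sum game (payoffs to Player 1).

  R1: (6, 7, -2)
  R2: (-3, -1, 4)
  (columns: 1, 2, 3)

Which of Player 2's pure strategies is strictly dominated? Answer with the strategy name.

2

1 holds Player 1's payoff strictly below 2 in every row: 6 < 7, -3 < -1.
So 2 is strictly dominated for Player 2.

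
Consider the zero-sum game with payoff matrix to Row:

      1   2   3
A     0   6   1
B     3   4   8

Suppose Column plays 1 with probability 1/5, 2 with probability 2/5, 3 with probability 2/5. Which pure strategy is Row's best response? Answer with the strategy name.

B

Expected payoff of A: (1/5)·0 + (2/5)·6 + (2/5)·1 = 14/5.
Expected payoff of B: (1/5)·3 + (2/5)·4 + (2/5)·8 = 27/5.
The largest is 27/5, so Row's best response is B.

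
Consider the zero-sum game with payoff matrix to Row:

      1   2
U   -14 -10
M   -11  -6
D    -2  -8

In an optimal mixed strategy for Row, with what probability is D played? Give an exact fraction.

5/11

Row minima: U → -14, M → -11, D → -8; maximin = -8.
Column maxima: 1 → -2, 2 → -6; minimax = -6.
-8 ≠ -6, so there is no saddle point; optimal play is mixed.
U is strictly dominated by M, so Row never plays it.
On the remaining 2×2 (M, D vs 1, 2):
Let Row play M with probability p. Expected payoff against 1: (-11)p + (-2)(1−p) = −9p − 2; against 2: (-6)p + (-8)(1−p) = 2p − 8.
Setting these equal: −9p − 2 = 2p − 8 ⇒ −11p = -6 ⇒ p = 6/11, and the value is (-9)·(6/11) − 2 = -76/11.
For Column: with q = P(1), equating M's and D's payoffs gives −5q − 6 = 6q − 8 ⇒ q = 2/11.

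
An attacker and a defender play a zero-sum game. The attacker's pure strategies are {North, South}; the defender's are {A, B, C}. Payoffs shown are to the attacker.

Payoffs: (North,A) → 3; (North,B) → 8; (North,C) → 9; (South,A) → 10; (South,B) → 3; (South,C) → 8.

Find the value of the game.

Row minima: North → 3, South → 3; maximin = 3.
Column maxima: A → 10, B → 8, C → 9; minimax = 8.
3 ≠ 8, so there is no saddle point; optimal play is mixed.
C is strictly dominated by B (it gives the attacker strictly more in every row), so the defender never plays it.
On the remaining 2×2 (North, South vs A, B):
Let the attacker play North with probability p. Expected payoff against A: 3p + 10(1−p) = −7p + 10; against B: 8p + 3(1−p) = 5p + 3.
Setting these equal: −7p + 10 = 5p + 3 ⇒ −12p = -7 ⇒ p = 7/12, and the value is (-7)·(7/12) + 10 = 71/12.
For the defender: with q = P(A), equating North's and South's payoffs gives −5q + 8 = 7q + 3 ⇒ q = 5/12.

71/12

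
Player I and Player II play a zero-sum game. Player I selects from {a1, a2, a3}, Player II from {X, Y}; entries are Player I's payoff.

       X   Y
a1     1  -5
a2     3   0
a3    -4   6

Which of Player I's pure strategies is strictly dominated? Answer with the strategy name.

a2 gives a strictly higher payoff than a1 against every column: 3 > 1, 0 > -5.
So a1 is strictly dominated and Player I never plays it.

a1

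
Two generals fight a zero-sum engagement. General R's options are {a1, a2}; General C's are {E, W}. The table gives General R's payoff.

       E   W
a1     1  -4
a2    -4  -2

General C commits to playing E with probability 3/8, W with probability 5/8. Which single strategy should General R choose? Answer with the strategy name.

Expected payoff of a1: (3/8)·1 + (5/8)·(-4) = -17/8.
Expected payoff of a2: (3/8)·(-4) + (5/8)·(-2) = -11/4.
The largest is -17/8, so General R's best response is a1.

a1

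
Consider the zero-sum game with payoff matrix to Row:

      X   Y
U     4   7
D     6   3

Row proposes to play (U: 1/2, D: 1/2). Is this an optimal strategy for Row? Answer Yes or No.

Yes

Against X this mix gives (1/2)·4 + (1/2)·6 = 5.
Against Y this mix gives (1/2)·7 + (1/2)·3 = 5.
All of Column's active replies (X, Y) yield 5, and no column does worse for Row. The mix makes Column indifferent and guarantees 5, so it is optimal.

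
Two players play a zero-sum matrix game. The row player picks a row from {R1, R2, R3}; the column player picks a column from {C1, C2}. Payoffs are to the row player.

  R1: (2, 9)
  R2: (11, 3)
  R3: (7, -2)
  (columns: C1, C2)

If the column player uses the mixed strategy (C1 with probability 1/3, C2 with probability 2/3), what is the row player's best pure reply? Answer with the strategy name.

R1

Expected payoff of R1: (1/3)·2 + (2/3)·9 = 20/3.
Expected payoff of R2: (1/3)·11 + (2/3)·3 = 17/3.
Expected payoff of R3: (1/3)·7 + (2/3)·(-2) = 1.
The largest is 20/3, so the row player's best response is R1.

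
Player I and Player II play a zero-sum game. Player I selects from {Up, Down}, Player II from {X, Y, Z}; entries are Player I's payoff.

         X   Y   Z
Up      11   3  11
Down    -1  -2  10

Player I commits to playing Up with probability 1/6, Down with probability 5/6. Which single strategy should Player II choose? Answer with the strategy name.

If Player II plays X, Player I's expected payoff is (1/6)·11 + (5/6)·(-1) = 1.
If Player II plays Y, Player I's expected payoff is (1/6)·3 + (5/6)·(-2) = -7/6.
If Player II plays Z, Player I's expected payoff is (1/6)·11 + (5/6)·10 = 61/6.
Player II minimizes Player I's payoff; the smallest is -7/6, so the best response is Y.

Y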